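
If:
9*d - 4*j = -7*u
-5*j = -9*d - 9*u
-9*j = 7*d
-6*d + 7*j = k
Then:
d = 0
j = 0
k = 0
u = 0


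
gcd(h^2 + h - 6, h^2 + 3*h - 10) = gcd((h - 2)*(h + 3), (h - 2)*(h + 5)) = h - 2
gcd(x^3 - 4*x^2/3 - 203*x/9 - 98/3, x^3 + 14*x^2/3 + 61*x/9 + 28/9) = x + 7/3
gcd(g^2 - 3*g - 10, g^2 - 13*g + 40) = g - 5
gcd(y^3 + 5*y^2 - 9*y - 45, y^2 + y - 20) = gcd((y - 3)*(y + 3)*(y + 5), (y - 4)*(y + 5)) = y + 5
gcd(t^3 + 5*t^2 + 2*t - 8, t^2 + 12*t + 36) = 1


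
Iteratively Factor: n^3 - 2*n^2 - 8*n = (n + 2)*(n^2 - 4*n) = n*(n + 2)*(n - 4)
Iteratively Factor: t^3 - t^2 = (t - 1)*(t^2) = t*(t - 1)*(t)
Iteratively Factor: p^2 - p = (p - 1)*(p)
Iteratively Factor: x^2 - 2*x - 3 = (x - 3)*(x + 1)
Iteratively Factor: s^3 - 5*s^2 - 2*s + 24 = (s - 4)*(s^2 - s - 6) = (s - 4)*(s + 2)*(s - 3)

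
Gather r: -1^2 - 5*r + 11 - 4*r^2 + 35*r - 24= -4*r^2 + 30*r - 14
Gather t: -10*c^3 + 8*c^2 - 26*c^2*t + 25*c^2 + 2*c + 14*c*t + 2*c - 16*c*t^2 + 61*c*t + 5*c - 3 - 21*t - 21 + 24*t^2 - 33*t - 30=-10*c^3 + 33*c^2 + 9*c + t^2*(24 - 16*c) + t*(-26*c^2 + 75*c - 54) - 54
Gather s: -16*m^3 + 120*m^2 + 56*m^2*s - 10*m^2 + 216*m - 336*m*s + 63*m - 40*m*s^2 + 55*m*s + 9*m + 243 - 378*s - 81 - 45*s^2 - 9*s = -16*m^3 + 110*m^2 + 288*m + s^2*(-40*m - 45) + s*(56*m^2 - 281*m - 387) + 162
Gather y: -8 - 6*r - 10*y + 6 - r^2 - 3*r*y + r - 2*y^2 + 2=-r^2 - 5*r - 2*y^2 + y*(-3*r - 10)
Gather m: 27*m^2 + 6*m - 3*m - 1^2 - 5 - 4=27*m^2 + 3*m - 10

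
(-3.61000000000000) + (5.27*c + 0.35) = 5.27*c - 3.26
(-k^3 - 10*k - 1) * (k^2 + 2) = -k^5 - 12*k^3 - k^2 - 20*k - 2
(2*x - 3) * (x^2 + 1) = 2*x^3 - 3*x^2 + 2*x - 3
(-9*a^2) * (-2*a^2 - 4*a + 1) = 18*a^4 + 36*a^3 - 9*a^2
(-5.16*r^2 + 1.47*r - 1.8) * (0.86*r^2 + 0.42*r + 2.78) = -4.4376*r^4 - 0.903*r^3 - 15.2754*r^2 + 3.3306*r - 5.004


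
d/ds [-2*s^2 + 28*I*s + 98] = -4*s + 28*I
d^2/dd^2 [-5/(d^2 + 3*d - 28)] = 10*(d^2 + 3*d - (2*d + 3)^2 - 28)/(d^2 + 3*d - 28)^3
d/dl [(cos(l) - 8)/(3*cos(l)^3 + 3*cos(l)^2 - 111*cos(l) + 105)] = (-29*cos(l) - 23*cos(2*l) + cos(3*l) + 499)*sin(l)/(6*(cos(l)^3 + cos(l)^2 - 37*cos(l) + 35)^2)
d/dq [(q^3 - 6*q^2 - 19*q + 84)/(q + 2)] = 2*(q^3 - 12*q - 61)/(q^2 + 4*q + 4)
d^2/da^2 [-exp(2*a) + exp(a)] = (1 - 4*exp(a))*exp(a)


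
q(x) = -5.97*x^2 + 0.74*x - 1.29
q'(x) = 0.74 - 11.94*x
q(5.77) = -195.78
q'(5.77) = -68.15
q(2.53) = -37.63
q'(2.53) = -29.47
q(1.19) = -8.86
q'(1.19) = -13.47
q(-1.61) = -17.96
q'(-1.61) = 19.96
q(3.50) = -71.83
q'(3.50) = -41.05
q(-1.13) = -9.75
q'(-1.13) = 14.23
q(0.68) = -3.55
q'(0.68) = -7.38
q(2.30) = -31.17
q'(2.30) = -26.72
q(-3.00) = -57.24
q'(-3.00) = 36.56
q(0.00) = -1.29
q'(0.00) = 0.74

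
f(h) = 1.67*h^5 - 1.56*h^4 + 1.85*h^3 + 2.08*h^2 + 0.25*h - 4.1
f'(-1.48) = 66.54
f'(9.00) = 50722.63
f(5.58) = 7905.25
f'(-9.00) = 59745.67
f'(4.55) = 3125.05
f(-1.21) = -12.31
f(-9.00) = -110033.51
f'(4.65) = 3416.10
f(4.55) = 2802.42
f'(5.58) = 7207.24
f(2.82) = 253.80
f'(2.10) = 138.06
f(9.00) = 89891.95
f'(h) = 8.35*h^4 - 6.24*h^3 + 5.55*h^2 + 4.16*h + 0.25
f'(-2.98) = 860.77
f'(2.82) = 444.24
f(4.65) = 3129.32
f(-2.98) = -550.82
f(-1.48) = -25.25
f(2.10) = 60.60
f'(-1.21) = 32.30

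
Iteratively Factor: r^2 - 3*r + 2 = (r - 2)*(r - 1)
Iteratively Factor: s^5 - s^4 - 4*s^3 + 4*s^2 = (s + 2)*(s^4 - 3*s^3 + 2*s^2) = (s - 2)*(s + 2)*(s^3 - s^2) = (s - 2)*(s - 1)*(s + 2)*(s^2) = s*(s - 2)*(s - 1)*(s + 2)*(s)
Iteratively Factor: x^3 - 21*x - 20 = (x + 4)*(x^2 - 4*x - 5) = (x - 5)*(x + 4)*(x + 1)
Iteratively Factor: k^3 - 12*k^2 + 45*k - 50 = (k - 5)*(k^2 - 7*k + 10) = (k - 5)^2*(k - 2)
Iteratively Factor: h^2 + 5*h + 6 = (h + 3)*(h + 2)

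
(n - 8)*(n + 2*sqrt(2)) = n^2 - 8*n + 2*sqrt(2)*n - 16*sqrt(2)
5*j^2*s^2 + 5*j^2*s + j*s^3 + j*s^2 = s*(5*j + s)*(j*s + j)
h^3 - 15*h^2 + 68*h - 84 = (h - 7)*(h - 6)*(h - 2)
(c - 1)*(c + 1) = c^2 - 1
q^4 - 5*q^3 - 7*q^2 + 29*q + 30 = (q - 5)*(q - 3)*(q + 1)*(q + 2)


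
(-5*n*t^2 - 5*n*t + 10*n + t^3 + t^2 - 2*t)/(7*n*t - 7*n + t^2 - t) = (-5*n*t - 10*n + t^2 + 2*t)/(7*n + t)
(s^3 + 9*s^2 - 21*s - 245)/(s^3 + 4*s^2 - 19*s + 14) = (s^2 + 2*s - 35)/(s^2 - 3*s + 2)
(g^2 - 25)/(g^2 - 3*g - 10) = (g + 5)/(g + 2)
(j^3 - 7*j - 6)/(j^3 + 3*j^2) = (j^3 - 7*j - 6)/(j^2*(j + 3))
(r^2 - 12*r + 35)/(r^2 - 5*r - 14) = (r - 5)/(r + 2)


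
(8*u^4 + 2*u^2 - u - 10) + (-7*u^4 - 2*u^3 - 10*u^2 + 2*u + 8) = u^4 - 2*u^3 - 8*u^2 + u - 2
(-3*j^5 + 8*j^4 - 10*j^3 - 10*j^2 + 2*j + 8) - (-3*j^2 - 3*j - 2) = -3*j^5 + 8*j^4 - 10*j^3 - 7*j^2 + 5*j + 10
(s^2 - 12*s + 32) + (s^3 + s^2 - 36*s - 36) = s^3 + 2*s^2 - 48*s - 4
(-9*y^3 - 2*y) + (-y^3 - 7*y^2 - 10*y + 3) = -10*y^3 - 7*y^2 - 12*y + 3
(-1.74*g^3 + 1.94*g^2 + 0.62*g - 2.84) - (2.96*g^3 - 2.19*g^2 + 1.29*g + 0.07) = -4.7*g^3 + 4.13*g^2 - 0.67*g - 2.91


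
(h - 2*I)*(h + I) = h^2 - I*h + 2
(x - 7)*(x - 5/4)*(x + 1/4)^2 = x^4 - 31*x^3/4 + 75*x^2/16 + 247*x/64 + 35/64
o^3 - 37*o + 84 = (o - 4)*(o - 3)*(o + 7)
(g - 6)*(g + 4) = g^2 - 2*g - 24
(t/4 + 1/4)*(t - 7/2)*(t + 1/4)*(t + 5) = t^4/4 + 11*t^3/16 - 123*t^2/32 - 43*t/8 - 35/32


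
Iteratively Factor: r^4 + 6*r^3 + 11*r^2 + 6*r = (r + 3)*(r^3 + 3*r^2 + 2*r) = r*(r + 3)*(r^2 + 3*r + 2) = r*(r + 1)*(r + 3)*(r + 2)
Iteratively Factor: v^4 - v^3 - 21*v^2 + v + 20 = (v - 5)*(v^3 + 4*v^2 - v - 4) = (v - 5)*(v + 4)*(v^2 - 1) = (v - 5)*(v - 1)*(v + 4)*(v + 1)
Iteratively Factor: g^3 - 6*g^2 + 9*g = (g - 3)*(g^2 - 3*g) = (g - 3)^2*(g)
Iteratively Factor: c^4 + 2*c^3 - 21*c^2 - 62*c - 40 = (c - 5)*(c^3 + 7*c^2 + 14*c + 8) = (c - 5)*(c + 2)*(c^2 + 5*c + 4) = (c - 5)*(c + 1)*(c + 2)*(c + 4)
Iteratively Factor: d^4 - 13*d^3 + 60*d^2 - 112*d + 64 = (d - 1)*(d^3 - 12*d^2 + 48*d - 64) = (d - 4)*(d - 1)*(d^2 - 8*d + 16) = (d - 4)^2*(d - 1)*(d - 4)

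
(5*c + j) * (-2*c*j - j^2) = -10*c^2*j - 7*c*j^2 - j^3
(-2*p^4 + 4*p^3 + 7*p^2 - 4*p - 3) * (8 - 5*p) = 10*p^5 - 36*p^4 - 3*p^3 + 76*p^2 - 17*p - 24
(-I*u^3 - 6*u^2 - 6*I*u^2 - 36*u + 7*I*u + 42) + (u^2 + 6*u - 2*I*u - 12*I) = -I*u^3 - 5*u^2 - 6*I*u^2 - 30*u + 5*I*u + 42 - 12*I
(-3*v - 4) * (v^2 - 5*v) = -3*v^3 + 11*v^2 + 20*v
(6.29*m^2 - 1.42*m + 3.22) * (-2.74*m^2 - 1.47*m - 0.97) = -17.2346*m^4 - 5.3555*m^3 - 12.8367*m^2 - 3.356*m - 3.1234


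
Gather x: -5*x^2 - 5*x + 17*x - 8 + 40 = -5*x^2 + 12*x + 32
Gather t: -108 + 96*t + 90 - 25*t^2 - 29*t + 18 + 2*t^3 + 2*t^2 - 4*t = 2*t^3 - 23*t^2 + 63*t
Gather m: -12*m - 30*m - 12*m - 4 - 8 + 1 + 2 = -54*m - 9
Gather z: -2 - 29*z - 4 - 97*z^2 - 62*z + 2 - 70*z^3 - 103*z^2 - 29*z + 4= -70*z^3 - 200*z^2 - 120*z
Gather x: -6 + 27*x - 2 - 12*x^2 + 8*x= -12*x^2 + 35*x - 8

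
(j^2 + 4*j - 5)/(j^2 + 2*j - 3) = (j + 5)/(j + 3)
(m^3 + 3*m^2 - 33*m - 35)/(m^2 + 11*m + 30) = (m^3 + 3*m^2 - 33*m - 35)/(m^2 + 11*m + 30)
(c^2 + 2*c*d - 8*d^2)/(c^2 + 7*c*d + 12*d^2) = (c - 2*d)/(c + 3*d)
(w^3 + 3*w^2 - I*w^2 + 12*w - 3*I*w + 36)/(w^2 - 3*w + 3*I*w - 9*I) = (w^2 + w*(3 - 4*I) - 12*I)/(w - 3)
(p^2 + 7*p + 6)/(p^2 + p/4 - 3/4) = 4*(p + 6)/(4*p - 3)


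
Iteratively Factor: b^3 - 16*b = (b)*(b^2 - 16) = b*(b + 4)*(b - 4)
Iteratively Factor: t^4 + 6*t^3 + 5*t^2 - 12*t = (t - 1)*(t^3 + 7*t^2 + 12*t) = (t - 1)*(t + 4)*(t^2 + 3*t) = t*(t - 1)*(t + 4)*(t + 3)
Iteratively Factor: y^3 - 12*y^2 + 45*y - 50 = (y - 2)*(y^2 - 10*y + 25) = (y - 5)*(y - 2)*(y - 5)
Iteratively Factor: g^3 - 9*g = (g - 3)*(g^2 + 3*g) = g*(g - 3)*(g + 3)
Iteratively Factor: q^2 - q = (q - 1)*(q)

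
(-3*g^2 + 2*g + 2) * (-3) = 9*g^2 - 6*g - 6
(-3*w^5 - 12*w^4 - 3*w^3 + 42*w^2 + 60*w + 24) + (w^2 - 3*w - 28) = -3*w^5 - 12*w^4 - 3*w^3 + 43*w^2 + 57*w - 4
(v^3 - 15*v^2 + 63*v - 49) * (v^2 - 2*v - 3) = v^5 - 17*v^4 + 90*v^3 - 130*v^2 - 91*v + 147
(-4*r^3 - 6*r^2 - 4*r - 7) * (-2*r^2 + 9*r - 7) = 8*r^5 - 24*r^4 - 18*r^3 + 20*r^2 - 35*r + 49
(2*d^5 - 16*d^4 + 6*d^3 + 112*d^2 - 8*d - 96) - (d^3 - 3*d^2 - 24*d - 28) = 2*d^5 - 16*d^4 + 5*d^3 + 115*d^2 + 16*d - 68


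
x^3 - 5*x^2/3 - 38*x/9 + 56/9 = (x - 7/3)*(x - 4/3)*(x + 2)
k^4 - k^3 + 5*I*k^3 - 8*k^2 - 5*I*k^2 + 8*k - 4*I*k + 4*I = (k - 1)*(k + I)*(k + 2*I)^2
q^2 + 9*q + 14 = (q + 2)*(q + 7)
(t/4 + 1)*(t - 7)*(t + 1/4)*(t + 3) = t^4/4 + t^3/16 - 37*t^2/4 - 373*t/16 - 21/4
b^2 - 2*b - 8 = (b - 4)*(b + 2)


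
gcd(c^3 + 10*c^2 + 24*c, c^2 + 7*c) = c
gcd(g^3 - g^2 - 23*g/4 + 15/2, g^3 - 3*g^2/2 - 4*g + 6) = g^2 - 7*g/2 + 3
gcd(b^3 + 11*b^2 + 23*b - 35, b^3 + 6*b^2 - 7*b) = b^2 + 6*b - 7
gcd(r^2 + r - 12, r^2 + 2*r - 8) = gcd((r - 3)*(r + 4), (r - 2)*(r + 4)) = r + 4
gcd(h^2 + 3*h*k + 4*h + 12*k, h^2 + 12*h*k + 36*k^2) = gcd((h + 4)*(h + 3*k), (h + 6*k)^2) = 1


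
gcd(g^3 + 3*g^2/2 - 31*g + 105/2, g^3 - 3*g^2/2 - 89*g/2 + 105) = g^2 + 9*g/2 - 35/2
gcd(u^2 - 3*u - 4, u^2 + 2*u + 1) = u + 1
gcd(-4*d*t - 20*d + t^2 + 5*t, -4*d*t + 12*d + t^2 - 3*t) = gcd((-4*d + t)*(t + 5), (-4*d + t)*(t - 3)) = -4*d + t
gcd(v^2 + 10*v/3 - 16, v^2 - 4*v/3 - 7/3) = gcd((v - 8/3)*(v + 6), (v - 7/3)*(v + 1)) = 1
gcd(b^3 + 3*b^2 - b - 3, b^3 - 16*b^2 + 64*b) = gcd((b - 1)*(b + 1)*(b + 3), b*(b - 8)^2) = 1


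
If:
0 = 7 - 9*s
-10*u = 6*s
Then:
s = 7/9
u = -7/15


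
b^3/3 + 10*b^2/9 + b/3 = b*(b/3 + 1)*(b + 1/3)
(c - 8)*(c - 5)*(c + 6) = c^3 - 7*c^2 - 38*c + 240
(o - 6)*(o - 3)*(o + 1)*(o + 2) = o^4 - 6*o^3 - 7*o^2 + 36*o + 36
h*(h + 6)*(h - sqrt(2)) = h^3 - sqrt(2)*h^2 + 6*h^2 - 6*sqrt(2)*h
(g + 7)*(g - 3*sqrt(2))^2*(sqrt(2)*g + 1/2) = sqrt(2)*g^4 - 23*g^3/2 + 7*sqrt(2)*g^3 - 161*g^2/2 + 15*sqrt(2)*g^2 + 9*g + 105*sqrt(2)*g + 63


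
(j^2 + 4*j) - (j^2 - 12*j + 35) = 16*j - 35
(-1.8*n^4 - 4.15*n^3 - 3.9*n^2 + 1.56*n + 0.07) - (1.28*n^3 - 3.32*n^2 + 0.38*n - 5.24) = -1.8*n^4 - 5.43*n^3 - 0.58*n^2 + 1.18*n + 5.31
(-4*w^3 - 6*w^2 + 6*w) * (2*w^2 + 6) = -8*w^5 - 12*w^4 - 12*w^3 - 36*w^2 + 36*w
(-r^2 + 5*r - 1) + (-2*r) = -r^2 + 3*r - 1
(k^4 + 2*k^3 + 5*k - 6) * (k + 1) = k^5 + 3*k^4 + 2*k^3 + 5*k^2 - k - 6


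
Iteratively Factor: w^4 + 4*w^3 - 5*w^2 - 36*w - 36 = (w - 3)*(w^3 + 7*w^2 + 16*w + 12) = (w - 3)*(w + 3)*(w^2 + 4*w + 4) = (w - 3)*(w + 2)*(w + 3)*(w + 2)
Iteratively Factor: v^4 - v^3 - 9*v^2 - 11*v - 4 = (v + 1)*(v^3 - 2*v^2 - 7*v - 4) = (v + 1)^2*(v^2 - 3*v - 4) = (v + 1)^3*(v - 4)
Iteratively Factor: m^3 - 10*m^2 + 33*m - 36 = (m - 3)*(m^2 - 7*m + 12) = (m - 3)^2*(m - 4)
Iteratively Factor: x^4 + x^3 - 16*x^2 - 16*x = (x + 1)*(x^3 - 16*x) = (x - 4)*(x + 1)*(x^2 + 4*x) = (x - 4)*(x + 1)*(x + 4)*(x)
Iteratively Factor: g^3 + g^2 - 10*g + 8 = (g + 4)*(g^2 - 3*g + 2) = (g - 2)*(g + 4)*(g - 1)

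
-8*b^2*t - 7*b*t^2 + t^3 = t*(-8*b + t)*(b + t)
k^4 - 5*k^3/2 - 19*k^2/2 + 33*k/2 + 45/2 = (k - 3)^2*(k + 1)*(k + 5/2)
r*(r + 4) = r^2 + 4*r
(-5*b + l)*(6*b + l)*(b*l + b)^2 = -30*b^4*l^2 - 60*b^4*l - 30*b^4 + b^3*l^3 + 2*b^3*l^2 + b^3*l + b^2*l^4 + 2*b^2*l^3 + b^2*l^2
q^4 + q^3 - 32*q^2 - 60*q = q*(q - 6)*(q + 2)*(q + 5)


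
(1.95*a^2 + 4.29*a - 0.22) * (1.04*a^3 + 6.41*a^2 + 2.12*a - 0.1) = 2.028*a^5 + 16.9611*a^4 + 31.4041*a^3 + 7.4896*a^2 - 0.8954*a + 0.022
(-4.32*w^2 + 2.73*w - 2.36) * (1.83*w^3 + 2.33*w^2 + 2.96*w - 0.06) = -7.9056*w^5 - 5.0697*w^4 - 10.7451*w^3 + 2.8412*w^2 - 7.1494*w + 0.1416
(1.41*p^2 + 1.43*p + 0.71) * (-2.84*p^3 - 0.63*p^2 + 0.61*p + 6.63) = -4.0044*p^5 - 4.9495*p^4 - 2.0572*p^3 + 9.7733*p^2 + 9.914*p + 4.7073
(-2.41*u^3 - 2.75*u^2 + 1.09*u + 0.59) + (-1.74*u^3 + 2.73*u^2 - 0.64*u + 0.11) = -4.15*u^3 - 0.02*u^2 + 0.45*u + 0.7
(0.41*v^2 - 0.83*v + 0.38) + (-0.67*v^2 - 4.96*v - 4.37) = -0.26*v^2 - 5.79*v - 3.99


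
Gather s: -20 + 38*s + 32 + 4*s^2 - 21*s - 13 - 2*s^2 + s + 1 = 2*s^2 + 18*s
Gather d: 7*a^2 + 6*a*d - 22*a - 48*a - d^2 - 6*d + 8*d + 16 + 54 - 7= 7*a^2 - 70*a - d^2 + d*(6*a + 2) + 63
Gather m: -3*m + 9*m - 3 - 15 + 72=6*m + 54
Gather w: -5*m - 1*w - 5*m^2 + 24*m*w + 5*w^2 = -5*m^2 - 5*m + 5*w^2 + w*(24*m - 1)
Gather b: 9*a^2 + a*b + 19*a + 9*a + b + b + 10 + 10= 9*a^2 + 28*a + b*(a + 2) + 20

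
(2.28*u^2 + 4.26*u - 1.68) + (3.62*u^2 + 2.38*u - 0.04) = 5.9*u^2 + 6.64*u - 1.72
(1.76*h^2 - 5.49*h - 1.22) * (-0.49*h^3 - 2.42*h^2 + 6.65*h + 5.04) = -0.8624*h^5 - 1.5691*h^4 + 25.5876*h^3 - 24.6857*h^2 - 35.7826*h - 6.1488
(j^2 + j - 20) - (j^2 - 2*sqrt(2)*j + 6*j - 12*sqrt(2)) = -5*j + 2*sqrt(2)*j - 20 + 12*sqrt(2)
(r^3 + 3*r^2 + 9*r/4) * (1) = r^3 + 3*r^2 + 9*r/4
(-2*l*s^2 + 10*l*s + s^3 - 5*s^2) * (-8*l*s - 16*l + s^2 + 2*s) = 16*l^2*s^3 - 48*l^2*s^2 - 160*l^2*s - 10*l*s^4 + 30*l*s^3 + 100*l*s^2 + s^5 - 3*s^4 - 10*s^3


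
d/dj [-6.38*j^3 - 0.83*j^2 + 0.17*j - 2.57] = -19.14*j^2 - 1.66*j + 0.17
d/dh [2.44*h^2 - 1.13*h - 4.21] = 4.88*h - 1.13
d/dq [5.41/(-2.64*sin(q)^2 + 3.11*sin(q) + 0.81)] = (28.5648*sin(q) - 16.8251)*cos(q)/(-2.64*sin(q)^2 + 3.11*sin(q) + 0.81)^2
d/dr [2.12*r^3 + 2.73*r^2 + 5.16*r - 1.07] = 6.36*r^2 + 5.46*r + 5.16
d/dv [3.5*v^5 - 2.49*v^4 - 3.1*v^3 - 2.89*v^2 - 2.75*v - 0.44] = 17.5*v^4 - 9.96*v^3 - 9.3*v^2 - 5.78*v - 2.75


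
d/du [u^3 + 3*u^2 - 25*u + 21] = 3*u^2 + 6*u - 25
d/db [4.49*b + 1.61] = 4.49000000000000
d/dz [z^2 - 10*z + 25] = 2*z - 10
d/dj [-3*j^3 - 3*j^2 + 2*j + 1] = -9*j^2 - 6*j + 2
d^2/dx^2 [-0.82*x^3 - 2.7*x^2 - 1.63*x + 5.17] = -4.92*x - 5.4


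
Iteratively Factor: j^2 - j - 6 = (j - 3)*(j + 2)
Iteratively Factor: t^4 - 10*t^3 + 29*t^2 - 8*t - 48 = (t - 4)*(t^3 - 6*t^2 + 5*t + 12) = (t - 4)*(t - 3)*(t^2 - 3*t - 4) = (t - 4)*(t - 3)*(t + 1)*(t - 4)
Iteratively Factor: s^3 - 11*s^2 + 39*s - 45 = (s - 3)*(s^2 - 8*s + 15) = (s - 3)^2*(s - 5)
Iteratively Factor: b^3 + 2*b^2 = (b)*(b^2 + 2*b) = b^2*(b + 2)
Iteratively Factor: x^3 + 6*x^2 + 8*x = (x + 2)*(x^2 + 4*x) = (x + 2)*(x + 4)*(x)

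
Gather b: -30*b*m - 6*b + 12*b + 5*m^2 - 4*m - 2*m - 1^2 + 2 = b*(6 - 30*m) + 5*m^2 - 6*m + 1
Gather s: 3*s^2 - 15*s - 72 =3*s^2 - 15*s - 72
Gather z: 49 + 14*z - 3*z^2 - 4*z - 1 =-3*z^2 + 10*z + 48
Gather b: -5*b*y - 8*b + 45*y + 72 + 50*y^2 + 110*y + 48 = b*(-5*y - 8) + 50*y^2 + 155*y + 120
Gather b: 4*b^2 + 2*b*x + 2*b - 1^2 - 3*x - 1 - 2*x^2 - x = 4*b^2 + b*(2*x + 2) - 2*x^2 - 4*x - 2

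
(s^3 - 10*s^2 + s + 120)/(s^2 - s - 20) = (s^2 - 5*s - 24)/(s + 4)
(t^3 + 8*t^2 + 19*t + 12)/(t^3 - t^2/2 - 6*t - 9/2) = 2*(t^2 + 7*t + 12)/(2*t^2 - 3*t - 9)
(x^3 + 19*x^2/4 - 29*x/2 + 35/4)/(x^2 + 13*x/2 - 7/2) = (4*x^2 - 9*x + 5)/(2*(2*x - 1))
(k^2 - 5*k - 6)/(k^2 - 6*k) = (k + 1)/k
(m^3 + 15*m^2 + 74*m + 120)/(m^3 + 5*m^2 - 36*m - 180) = (m + 4)/(m - 6)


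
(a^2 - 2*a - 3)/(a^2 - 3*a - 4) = (a - 3)/(a - 4)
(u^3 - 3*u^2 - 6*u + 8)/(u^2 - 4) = (u^2 - 5*u + 4)/(u - 2)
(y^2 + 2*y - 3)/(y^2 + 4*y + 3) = (y - 1)/(y + 1)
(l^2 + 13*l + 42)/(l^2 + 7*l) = (l + 6)/l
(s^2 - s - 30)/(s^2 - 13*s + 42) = (s + 5)/(s - 7)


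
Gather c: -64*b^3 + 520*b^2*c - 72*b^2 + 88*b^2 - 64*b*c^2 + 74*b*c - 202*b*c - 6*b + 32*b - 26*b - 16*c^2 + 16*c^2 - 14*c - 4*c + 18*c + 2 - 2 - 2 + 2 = -64*b^3 + 16*b^2 - 64*b*c^2 + c*(520*b^2 - 128*b)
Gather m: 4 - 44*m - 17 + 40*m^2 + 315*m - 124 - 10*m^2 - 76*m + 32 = 30*m^2 + 195*m - 105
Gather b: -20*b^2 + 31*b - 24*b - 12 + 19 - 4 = -20*b^2 + 7*b + 3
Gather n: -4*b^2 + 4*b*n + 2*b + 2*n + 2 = -4*b^2 + 2*b + n*(4*b + 2) + 2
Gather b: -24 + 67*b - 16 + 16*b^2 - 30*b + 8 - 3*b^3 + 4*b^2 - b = -3*b^3 + 20*b^2 + 36*b - 32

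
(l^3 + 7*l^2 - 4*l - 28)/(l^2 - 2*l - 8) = (l^2 + 5*l - 14)/(l - 4)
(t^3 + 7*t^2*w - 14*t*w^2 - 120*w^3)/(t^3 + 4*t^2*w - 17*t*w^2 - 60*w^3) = (t + 6*w)/(t + 3*w)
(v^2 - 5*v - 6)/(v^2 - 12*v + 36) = (v + 1)/(v - 6)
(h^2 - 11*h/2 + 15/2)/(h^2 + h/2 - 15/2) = (h - 3)/(h + 3)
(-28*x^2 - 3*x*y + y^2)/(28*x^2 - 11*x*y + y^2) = (-4*x - y)/(4*x - y)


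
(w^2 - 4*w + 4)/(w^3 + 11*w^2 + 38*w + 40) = (w^2 - 4*w + 4)/(w^3 + 11*w^2 + 38*w + 40)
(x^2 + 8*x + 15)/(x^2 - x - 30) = (x + 3)/(x - 6)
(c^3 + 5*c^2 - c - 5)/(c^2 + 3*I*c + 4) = (c^3 + 5*c^2 - c - 5)/(c^2 + 3*I*c + 4)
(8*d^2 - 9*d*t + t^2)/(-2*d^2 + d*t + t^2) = (-8*d + t)/(2*d + t)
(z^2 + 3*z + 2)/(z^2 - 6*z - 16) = (z + 1)/(z - 8)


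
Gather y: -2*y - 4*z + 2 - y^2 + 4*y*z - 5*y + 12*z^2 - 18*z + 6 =-y^2 + y*(4*z - 7) + 12*z^2 - 22*z + 8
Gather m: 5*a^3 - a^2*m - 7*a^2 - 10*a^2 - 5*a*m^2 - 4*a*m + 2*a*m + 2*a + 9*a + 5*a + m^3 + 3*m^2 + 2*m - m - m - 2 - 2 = 5*a^3 - 17*a^2 + 16*a + m^3 + m^2*(3 - 5*a) + m*(-a^2 - 2*a) - 4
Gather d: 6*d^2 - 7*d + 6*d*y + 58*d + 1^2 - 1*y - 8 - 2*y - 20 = 6*d^2 + d*(6*y + 51) - 3*y - 27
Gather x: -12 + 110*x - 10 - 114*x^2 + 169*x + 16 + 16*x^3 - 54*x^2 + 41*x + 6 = 16*x^3 - 168*x^2 + 320*x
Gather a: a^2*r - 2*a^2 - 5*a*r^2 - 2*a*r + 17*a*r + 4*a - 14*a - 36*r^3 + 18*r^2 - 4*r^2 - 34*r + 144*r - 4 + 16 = a^2*(r - 2) + a*(-5*r^2 + 15*r - 10) - 36*r^3 + 14*r^2 + 110*r + 12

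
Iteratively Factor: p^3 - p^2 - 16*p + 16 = (p - 1)*(p^2 - 16) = (p - 4)*(p - 1)*(p + 4)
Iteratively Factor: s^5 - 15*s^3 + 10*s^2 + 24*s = (s + 1)*(s^4 - s^3 - 14*s^2 + 24*s) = (s - 2)*(s + 1)*(s^3 + s^2 - 12*s) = (s - 2)*(s + 1)*(s + 4)*(s^2 - 3*s) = (s - 3)*(s - 2)*(s + 1)*(s + 4)*(s)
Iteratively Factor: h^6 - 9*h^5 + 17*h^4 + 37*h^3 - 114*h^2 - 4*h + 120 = (h + 1)*(h^5 - 10*h^4 + 27*h^3 + 10*h^2 - 124*h + 120) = (h - 2)*(h + 1)*(h^4 - 8*h^3 + 11*h^2 + 32*h - 60) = (h - 2)*(h + 1)*(h + 2)*(h^3 - 10*h^2 + 31*h - 30) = (h - 2)^2*(h + 1)*(h + 2)*(h^2 - 8*h + 15) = (h - 5)*(h - 2)^2*(h + 1)*(h + 2)*(h - 3)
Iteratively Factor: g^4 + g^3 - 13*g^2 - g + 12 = (g + 4)*(g^3 - 3*g^2 - g + 3) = (g + 1)*(g + 4)*(g^2 - 4*g + 3) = (g - 3)*(g + 1)*(g + 4)*(g - 1)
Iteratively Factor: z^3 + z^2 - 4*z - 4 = (z + 1)*(z^2 - 4) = (z - 2)*(z + 1)*(z + 2)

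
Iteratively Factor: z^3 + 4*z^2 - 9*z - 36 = (z + 4)*(z^2 - 9) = (z - 3)*(z + 4)*(z + 3)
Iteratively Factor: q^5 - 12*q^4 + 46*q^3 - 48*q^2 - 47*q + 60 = (q - 3)*(q^4 - 9*q^3 + 19*q^2 + 9*q - 20) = (q - 4)*(q - 3)*(q^3 - 5*q^2 - q + 5) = (q - 4)*(q - 3)*(q - 1)*(q^2 - 4*q - 5) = (q - 4)*(q - 3)*(q - 1)*(q + 1)*(q - 5)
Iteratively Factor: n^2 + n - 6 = (n + 3)*(n - 2)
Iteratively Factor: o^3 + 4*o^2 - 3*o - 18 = (o + 3)*(o^2 + o - 6) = (o + 3)^2*(o - 2)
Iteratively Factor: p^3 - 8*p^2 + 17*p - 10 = (p - 1)*(p^2 - 7*p + 10) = (p - 2)*(p - 1)*(p - 5)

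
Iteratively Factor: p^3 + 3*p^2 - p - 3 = (p - 1)*(p^2 + 4*p + 3) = (p - 1)*(p + 3)*(p + 1)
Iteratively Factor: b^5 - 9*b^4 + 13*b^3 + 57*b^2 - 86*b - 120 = (b - 4)*(b^4 - 5*b^3 - 7*b^2 + 29*b + 30) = (b - 4)*(b + 2)*(b^3 - 7*b^2 + 7*b + 15) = (b - 4)*(b + 1)*(b + 2)*(b^2 - 8*b + 15) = (b - 5)*(b - 4)*(b + 1)*(b + 2)*(b - 3)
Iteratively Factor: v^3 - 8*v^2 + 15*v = (v - 3)*(v^2 - 5*v) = v*(v - 3)*(v - 5)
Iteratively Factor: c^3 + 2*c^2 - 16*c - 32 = (c + 4)*(c^2 - 2*c - 8) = (c - 4)*(c + 4)*(c + 2)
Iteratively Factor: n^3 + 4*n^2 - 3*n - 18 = (n + 3)*(n^2 + n - 6) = (n + 3)^2*(n - 2)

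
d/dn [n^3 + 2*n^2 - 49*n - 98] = 3*n^2 + 4*n - 49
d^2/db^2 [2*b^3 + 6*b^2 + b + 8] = 12*b + 12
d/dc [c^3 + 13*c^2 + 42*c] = 3*c^2 + 26*c + 42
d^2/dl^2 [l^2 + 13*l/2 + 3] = 2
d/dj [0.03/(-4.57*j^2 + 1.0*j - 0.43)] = (0.2742*j - 0.03)/(4.57*j^2 - 1.0*j + 0.43)^2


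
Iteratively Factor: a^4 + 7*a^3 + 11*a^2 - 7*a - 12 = (a + 1)*(a^3 + 6*a^2 + 5*a - 12) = (a + 1)*(a + 3)*(a^2 + 3*a - 4) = (a + 1)*(a + 3)*(a + 4)*(a - 1)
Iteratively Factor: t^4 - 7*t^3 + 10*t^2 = (t)*(t^3 - 7*t^2 + 10*t) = t^2*(t^2 - 7*t + 10) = t^2*(t - 2)*(t - 5)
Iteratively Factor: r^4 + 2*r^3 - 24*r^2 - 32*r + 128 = (r - 2)*(r^3 + 4*r^2 - 16*r - 64) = (r - 4)*(r - 2)*(r^2 + 8*r + 16) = (r - 4)*(r - 2)*(r + 4)*(r + 4)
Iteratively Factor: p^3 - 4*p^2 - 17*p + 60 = (p - 5)*(p^2 + p - 12) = (p - 5)*(p - 3)*(p + 4)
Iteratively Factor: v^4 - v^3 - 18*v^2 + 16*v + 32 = (v - 4)*(v^3 + 3*v^2 - 6*v - 8) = (v - 4)*(v + 4)*(v^2 - v - 2) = (v - 4)*(v - 2)*(v + 4)*(v + 1)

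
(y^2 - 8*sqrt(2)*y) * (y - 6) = y^3 - 8*sqrt(2)*y^2 - 6*y^2 + 48*sqrt(2)*y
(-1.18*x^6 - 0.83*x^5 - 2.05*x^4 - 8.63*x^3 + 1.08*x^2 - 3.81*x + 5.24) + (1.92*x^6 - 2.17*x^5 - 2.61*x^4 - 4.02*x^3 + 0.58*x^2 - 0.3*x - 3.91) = 0.74*x^6 - 3.0*x^5 - 4.66*x^4 - 12.65*x^3 + 1.66*x^2 - 4.11*x + 1.33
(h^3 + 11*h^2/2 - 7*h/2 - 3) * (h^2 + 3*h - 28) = h^5 + 17*h^4/2 - 15*h^3 - 335*h^2/2 + 89*h + 84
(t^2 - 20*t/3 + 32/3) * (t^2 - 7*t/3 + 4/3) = t^4 - 9*t^3 + 248*t^2/9 - 304*t/9 + 128/9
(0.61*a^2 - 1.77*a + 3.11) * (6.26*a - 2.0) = 3.8186*a^3 - 12.3002*a^2 + 23.0086*a - 6.22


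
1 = 1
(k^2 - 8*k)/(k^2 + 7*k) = (k - 8)/(k + 7)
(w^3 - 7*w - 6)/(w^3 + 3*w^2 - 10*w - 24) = (w + 1)/(w + 4)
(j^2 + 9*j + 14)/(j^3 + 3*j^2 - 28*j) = (j + 2)/(j*(j - 4))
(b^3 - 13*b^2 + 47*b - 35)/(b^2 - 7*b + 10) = (b^2 - 8*b + 7)/(b - 2)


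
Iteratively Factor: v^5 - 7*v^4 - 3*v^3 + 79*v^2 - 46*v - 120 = (v - 2)*(v^4 - 5*v^3 - 13*v^2 + 53*v + 60) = (v - 2)*(v + 1)*(v^3 - 6*v^2 - 7*v + 60) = (v - 5)*(v - 2)*(v + 1)*(v^2 - v - 12) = (v - 5)*(v - 4)*(v - 2)*(v + 1)*(v + 3)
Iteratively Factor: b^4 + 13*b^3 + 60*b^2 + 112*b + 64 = (b + 4)*(b^3 + 9*b^2 + 24*b + 16) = (b + 4)^2*(b^2 + 5*b + 4) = (b + 1)*(b + 4)^2*(b + 4)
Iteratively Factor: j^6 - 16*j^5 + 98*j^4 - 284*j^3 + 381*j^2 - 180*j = (j - 3)*(j^5 - 13*j^4 + 59*j^3 - 107*j^2 + 60*j) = (j - 3)*(j - 1)*(j^4 - 12*j^3 + 47*j^2 - 60*j) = (j - 5)*(j - 3)*(j - 1)*(j^3 - 7*j^2 + 12*j) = (j - 5)*(j - 3)^2*(j - 1)*(j^2 - 4*j) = j*(j - 5)*(j - 3)^2*(j - 1)*(j - 4)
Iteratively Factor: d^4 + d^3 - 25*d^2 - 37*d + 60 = (d - 5)*(d^3 + 6*d^2 + 5*d - 12) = (d - 5)*(d + 3)*(d^2 + 3*d - 4) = (d - 5)*(d + 3)*(d + 4)*(d - 1)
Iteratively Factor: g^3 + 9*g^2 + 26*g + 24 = (g + 2)*(g^2 + 7*g + 12) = (g + 2)*(g + 4)*(g + 3)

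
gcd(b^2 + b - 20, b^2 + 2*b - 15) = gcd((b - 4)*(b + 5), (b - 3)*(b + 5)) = b + 5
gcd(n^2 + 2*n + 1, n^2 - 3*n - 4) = n + 1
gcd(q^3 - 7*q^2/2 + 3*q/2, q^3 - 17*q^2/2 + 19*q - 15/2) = q^2 - 7*q/2 + 3/2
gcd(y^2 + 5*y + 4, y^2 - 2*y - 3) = y + 1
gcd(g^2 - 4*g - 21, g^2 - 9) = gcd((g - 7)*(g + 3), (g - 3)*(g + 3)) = g + 3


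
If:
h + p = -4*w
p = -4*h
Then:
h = 4*w/3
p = -16*w/3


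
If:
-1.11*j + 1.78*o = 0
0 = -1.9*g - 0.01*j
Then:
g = -0.00844001896633476*o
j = 1.6036036036036*o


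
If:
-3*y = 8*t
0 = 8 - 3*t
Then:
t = 8/3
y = -64/9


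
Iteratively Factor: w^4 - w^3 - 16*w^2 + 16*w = (w)*(w^3 - w^2 - 16*w + 16) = w*(w + 4)*(w^2 - 5*w + 4) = w*(w - 4)*(w + 4)*(w - 1)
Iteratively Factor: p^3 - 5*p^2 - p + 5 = (p + 1)*(p^2 - 6*p + 5) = (p - 5)*(p + 1)*(p - 1)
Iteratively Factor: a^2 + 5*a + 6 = (a + 2)*(a + 3)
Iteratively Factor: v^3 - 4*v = (v - 2)*(v^2 + 2*v) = v*(v - 2)*(v + 2)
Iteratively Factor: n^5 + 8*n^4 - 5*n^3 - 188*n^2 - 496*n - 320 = (n + 4)*(n^4 + 4*n^3 - 21*n^2 - 104*n - 80) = (n + 1)*(n + 4)*(n^3 + 3*n^2 - 24*n - 80) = (n + 1)*(n + 4)^2*(n^2 - n - 20) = (n - 5)*(n + 1)*(n + 4)^2*(n + 4)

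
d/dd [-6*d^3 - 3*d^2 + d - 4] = -18*d^2 - 6*d + 1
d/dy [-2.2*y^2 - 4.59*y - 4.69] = -4.4*y - 4.59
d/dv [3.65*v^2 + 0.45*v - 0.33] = 7.3*v + 0.45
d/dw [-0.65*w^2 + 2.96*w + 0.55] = 2.96 - 1.3*w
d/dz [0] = 0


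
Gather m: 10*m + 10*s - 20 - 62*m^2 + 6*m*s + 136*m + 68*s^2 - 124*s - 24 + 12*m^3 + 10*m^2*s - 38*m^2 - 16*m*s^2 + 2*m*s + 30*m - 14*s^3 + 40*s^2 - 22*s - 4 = 12*m^3 + m^2*(10*s - 100) + m*(-16*s^2 + 8*s + 176) - 14*s^3 + 108*s^2 - 136*s - 48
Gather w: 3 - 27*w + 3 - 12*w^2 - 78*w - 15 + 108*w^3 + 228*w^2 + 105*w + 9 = 108*w^3 + 216*w^2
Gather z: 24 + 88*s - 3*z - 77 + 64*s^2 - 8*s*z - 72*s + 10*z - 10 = 64*s^2 + 16*s + z*(7 - 8*s) - 63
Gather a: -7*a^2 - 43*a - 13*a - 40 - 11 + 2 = -7*a^2 - 56*a - 49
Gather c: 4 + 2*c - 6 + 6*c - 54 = 8*c - 56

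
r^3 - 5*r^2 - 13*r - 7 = (r - 7)*(r + 1)^2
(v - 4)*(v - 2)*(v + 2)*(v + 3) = v^4 - v^3 - 16*v^2 + 4*v + 48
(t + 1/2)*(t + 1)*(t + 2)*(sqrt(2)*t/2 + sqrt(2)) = sqrt(2)*t^4/2 + 11*sqrt(2)*t^3/4 + 21*sqrt(2)*t^2/4 + 4*sqrt(2)*t + sqrt(2)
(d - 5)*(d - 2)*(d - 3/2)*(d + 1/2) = d^4 - 8*d^3 + 65*d^2/4 - 19*d/4 - 15/2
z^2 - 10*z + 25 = (z - 5)^2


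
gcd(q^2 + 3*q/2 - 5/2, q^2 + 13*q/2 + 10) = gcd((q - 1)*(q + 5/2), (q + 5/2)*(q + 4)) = q + 5/2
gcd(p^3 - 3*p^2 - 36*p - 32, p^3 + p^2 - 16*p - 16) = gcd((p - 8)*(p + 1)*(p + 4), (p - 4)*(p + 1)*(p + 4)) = p^2 + 5*p + 4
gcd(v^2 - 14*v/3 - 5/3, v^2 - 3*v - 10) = v - 5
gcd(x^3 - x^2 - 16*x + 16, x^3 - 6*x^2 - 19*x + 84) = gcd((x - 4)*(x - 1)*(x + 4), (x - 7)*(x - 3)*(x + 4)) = x + 4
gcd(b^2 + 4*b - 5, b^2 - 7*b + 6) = b - 1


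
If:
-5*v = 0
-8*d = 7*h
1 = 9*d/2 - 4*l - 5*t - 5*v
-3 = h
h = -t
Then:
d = 21/8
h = -3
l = -67/64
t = 3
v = 0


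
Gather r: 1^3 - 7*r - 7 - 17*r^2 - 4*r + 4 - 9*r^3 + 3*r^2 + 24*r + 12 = -9*r^3 - 14*r^2 + 13*r + 10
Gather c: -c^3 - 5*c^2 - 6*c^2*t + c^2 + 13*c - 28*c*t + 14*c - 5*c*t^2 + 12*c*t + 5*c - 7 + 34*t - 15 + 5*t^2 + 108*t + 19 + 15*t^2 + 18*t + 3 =-c^3 + c^2*(-6*t - 4) + c*(-5*t^2 - 16*t + 32) + 20*t^2 + 160*t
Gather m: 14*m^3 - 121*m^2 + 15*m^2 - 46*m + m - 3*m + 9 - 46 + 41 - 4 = 14*m^3 - 106*m^2 - 48*m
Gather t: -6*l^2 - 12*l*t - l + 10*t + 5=-6*l^2 - l + t*(10 - 12*l) + 5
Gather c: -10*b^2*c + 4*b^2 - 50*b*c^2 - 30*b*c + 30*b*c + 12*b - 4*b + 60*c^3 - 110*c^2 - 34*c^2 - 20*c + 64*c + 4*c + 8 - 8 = 4*b^2 + 8*b + 60*c^3 + c^2*(-50*b - 144) + c*(48 - 10*b^2)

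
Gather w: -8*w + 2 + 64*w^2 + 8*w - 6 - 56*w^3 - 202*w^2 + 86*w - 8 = -56*w^3 - 138*w^2 + 86*w - 12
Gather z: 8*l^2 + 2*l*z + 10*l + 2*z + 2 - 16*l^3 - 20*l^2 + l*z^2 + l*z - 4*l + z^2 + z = -16*l^3 - 12*l^2 + 6*l + z^2*(l + 1) + z*(3*l + 3) + 2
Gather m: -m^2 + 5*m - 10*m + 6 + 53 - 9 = -m^2 - 5*m + 50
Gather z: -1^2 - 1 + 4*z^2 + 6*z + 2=4*z^2 + 6*z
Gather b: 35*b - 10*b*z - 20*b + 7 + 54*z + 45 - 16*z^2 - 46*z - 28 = b*(15 - 10*z) - 16*z^2 + 8*z + 24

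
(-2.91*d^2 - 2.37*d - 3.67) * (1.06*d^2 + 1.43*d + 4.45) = -3.0846*d^4 - 6.6735*d^3 - 20.2288*d^2 - 15.7946*d - 16.3315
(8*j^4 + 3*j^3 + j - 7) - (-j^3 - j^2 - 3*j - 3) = 8*j^4 + 4*j^3 + j^2 + 4*j - 4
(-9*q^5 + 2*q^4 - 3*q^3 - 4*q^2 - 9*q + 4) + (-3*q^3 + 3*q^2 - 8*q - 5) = -9*q^5 + 2*q^4 - 6*q^3 - q^2 - 17*q - 1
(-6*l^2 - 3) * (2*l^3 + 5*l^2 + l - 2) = -12*l^5 - 30*l^4 - 12*l^3 - 3*l^2 - 3*l + 6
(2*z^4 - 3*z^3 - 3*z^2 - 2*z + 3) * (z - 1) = 2*z^5 - 5*z^4 + z^2 + 5*z - 3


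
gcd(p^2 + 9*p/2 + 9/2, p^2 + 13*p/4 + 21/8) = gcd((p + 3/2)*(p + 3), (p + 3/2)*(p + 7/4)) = p + 3/2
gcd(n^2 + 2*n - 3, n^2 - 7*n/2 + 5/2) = n - 1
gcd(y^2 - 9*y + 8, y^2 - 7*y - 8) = y - 8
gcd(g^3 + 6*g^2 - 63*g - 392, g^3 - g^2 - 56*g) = g^2 - g - 56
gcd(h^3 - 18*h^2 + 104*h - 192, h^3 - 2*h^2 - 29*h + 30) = h - 6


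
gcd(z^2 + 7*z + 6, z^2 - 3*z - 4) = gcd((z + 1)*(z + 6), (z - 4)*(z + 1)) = z + 1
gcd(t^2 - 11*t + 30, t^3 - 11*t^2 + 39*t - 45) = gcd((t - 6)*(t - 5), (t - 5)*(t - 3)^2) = t - 5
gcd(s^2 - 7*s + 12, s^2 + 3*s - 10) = 1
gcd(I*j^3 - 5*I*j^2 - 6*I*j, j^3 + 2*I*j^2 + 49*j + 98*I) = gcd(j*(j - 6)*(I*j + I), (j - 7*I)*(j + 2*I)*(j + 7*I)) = 1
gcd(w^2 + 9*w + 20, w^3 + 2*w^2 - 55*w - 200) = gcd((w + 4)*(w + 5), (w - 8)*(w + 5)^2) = w + 5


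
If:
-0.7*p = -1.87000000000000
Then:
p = 2.67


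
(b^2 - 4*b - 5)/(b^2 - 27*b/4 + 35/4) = 4*(b + 1)/(4*b - 7)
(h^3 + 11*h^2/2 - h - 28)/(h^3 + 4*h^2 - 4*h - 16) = (h + 7/2)/(h + 2)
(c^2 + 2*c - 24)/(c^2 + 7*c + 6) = (c - 4)/(c + 1)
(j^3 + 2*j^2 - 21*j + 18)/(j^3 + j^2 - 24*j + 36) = (j - 1)/(j - 2)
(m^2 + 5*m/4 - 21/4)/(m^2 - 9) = (m - 7/4)/(m - 3)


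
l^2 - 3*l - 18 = (l - 6)*(l + 3)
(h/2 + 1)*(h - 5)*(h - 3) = h^3/2 - 3*h^2 - h/2 + 15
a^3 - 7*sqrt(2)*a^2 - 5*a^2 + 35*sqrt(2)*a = a*(a - 5)*(a - 7*sqrt(2))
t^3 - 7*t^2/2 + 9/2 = (t - 3)*(t - 3/2)*(t + 1)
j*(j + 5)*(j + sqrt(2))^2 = j^4 + 2*sqrt(2)*j^3 + 5*j^3 + 2*j^2 + 10*sqrt(2)*j^2 + 10*j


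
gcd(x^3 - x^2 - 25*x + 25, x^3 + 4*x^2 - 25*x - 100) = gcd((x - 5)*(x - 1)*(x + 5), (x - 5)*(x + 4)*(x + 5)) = x^2 - 25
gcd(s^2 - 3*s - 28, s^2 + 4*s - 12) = 1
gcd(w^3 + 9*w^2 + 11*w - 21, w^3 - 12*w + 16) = 1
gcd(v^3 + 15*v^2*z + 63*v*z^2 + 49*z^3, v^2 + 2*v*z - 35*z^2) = v + 7*z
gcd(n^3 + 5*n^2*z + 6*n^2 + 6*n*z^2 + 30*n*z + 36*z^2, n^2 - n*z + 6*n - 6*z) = n + 6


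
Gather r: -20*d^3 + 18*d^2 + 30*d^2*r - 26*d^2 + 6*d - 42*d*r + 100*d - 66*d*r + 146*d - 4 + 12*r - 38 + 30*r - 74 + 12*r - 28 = -20*d^3 - 8*d^2 + 252*d + r*(30*d^2 - 108*d + 54) - 144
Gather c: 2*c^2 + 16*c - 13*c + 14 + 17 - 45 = 2*c^2 + 3*c - 14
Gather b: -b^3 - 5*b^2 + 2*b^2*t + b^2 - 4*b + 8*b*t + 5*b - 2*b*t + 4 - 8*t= -b^3 + b^2*(2*t - 4) + b*(6*t + 1) - 8*t + 4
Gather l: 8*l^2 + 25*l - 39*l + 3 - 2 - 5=8*l^2 - 14*l - 4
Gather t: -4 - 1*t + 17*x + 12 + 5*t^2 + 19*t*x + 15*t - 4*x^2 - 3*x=5*t^2 + t*(19*x + 14) - 4*x^2 + 14*x + 8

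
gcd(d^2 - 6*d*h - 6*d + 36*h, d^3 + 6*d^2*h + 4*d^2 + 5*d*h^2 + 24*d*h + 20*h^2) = 1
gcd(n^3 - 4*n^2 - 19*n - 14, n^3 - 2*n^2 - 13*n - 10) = n^2 + 3*n + 2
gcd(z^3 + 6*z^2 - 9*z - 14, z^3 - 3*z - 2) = z^2 - z - 2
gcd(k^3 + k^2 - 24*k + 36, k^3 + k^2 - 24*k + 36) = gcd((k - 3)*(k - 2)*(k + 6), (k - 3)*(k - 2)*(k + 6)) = k^3 + k^2 - 24*k + 36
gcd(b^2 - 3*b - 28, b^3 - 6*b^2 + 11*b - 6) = 1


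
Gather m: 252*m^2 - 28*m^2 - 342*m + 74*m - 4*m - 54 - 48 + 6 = 224*m^2 - 272*m - 96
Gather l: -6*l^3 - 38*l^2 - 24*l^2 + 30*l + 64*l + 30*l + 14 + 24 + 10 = -6*l^3 - 62*l^2 + 124*l + 48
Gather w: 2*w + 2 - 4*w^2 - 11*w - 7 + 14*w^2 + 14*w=10*w^2 + 5*w - 5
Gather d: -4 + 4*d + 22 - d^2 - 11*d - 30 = -d^2 - 7*d - 12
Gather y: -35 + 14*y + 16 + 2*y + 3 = 16*y - 16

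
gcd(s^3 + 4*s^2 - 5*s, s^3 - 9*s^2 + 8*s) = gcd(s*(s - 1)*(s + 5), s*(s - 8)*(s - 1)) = s^2 - s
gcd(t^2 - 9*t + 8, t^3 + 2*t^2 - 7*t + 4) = t - 1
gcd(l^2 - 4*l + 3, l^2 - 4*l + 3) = l^2 - 4*l + 3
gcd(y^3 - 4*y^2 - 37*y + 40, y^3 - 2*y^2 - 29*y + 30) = y^2 + 4*y - 5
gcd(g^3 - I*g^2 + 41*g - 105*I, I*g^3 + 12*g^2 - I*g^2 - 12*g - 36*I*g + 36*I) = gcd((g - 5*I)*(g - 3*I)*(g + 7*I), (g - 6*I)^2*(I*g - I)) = 1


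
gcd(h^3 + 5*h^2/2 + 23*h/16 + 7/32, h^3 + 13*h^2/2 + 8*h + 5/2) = h + 1/2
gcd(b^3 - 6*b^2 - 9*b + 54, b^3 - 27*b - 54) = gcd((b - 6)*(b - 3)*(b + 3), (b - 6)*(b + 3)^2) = b^2 - 3*b - 18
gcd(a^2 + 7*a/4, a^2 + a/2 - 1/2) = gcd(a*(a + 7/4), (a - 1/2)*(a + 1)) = 1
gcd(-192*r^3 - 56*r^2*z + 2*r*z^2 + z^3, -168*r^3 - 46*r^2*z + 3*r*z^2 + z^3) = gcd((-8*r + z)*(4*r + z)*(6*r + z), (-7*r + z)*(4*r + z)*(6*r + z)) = 24*r^2 + 10*r*z + z^2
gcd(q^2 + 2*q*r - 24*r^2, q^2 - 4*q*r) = q - 4*r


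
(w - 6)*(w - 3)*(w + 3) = w^3 - 6*w^2 - 9*w + 54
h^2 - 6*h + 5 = (h - 5)*(h - 1)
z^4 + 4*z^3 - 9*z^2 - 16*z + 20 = (z - 2)*(z - 1)*(z + 2)*(z + 5)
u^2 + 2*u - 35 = (u - 5)*(u + 7)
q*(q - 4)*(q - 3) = q^3 - 7*q^2 + 12*q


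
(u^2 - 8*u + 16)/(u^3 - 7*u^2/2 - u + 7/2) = 2*(u^2 - 8*u + 16)/(2*u^3 - 7*u^2 - 2*u + 7)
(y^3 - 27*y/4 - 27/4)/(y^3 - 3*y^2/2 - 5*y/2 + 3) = (2*y^2 - 3*y - 9)/(2*(y^2 - 3*y + 2))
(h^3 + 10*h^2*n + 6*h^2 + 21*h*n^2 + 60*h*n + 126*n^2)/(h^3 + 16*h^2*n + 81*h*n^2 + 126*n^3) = (h + 6)/(h + 6*n)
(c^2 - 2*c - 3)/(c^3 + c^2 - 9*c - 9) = 1/(c + 3)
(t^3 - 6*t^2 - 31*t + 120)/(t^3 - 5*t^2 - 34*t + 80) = (t - 3)/(t - 2)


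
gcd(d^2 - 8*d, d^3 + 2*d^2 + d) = d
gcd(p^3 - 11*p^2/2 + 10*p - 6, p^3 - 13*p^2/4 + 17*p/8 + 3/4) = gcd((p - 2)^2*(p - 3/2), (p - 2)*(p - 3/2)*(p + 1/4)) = p^2 - 7*p/2 + 3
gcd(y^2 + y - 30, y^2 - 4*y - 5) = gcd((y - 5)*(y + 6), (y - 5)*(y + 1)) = y - 5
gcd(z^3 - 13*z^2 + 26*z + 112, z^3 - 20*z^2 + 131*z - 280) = z^2 - 15*z + 56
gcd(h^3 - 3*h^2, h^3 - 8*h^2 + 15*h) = h^2 - 3*h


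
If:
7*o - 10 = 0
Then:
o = 10/7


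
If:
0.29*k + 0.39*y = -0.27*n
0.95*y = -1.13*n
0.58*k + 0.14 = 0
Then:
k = -0.24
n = -0.36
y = 0.43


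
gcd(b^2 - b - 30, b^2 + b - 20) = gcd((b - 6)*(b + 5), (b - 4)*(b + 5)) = b + 5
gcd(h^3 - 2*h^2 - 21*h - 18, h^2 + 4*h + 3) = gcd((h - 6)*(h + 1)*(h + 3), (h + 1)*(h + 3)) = h^2 + 4*h + 3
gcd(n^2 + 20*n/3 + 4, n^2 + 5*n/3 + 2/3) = n + 2/3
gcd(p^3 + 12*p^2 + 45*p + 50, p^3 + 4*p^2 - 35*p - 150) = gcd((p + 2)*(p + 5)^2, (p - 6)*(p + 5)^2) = p^2 + 10*p + 25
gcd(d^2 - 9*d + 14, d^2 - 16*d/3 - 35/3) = d - 7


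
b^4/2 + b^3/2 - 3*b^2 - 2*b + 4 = (b/2 + 1)*(b - 2)*(b - 1)*(b + 2)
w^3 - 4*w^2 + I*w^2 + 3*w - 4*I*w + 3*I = (w - 3)*(w - 1)*(w + I)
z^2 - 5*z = z*(z - 5)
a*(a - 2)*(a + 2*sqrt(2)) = a^3 - 2*a^2 + 2*sqrt(2)*a^2 - 4*sqrt(2)*a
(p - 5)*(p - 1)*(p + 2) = p^3 - 4*p^2 - 7*p + 10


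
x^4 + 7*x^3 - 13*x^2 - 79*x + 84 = (x - 3)*(x - 1)*(x + 4)*(x + 7)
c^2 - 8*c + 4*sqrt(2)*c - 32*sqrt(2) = (c - 8)*(c + 4*sqrt(2))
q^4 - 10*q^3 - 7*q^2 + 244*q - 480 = (q - 8)*(q - 4)*(q - 3)*(q + 5)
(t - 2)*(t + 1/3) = t^2 - 5*t/3 - 2/3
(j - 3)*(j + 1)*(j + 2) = j^3 - 7*j - 6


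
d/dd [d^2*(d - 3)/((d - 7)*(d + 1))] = d*(d^3 - 12*d^2 - 3*d + 42)/(d^4 - 12*d^3 + 22*d^2 + 84*d + 49)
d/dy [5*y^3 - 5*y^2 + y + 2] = 15*y^2 - 10*y + 1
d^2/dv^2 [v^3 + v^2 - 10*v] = 6*v + 2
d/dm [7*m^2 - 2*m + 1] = 14*m - 2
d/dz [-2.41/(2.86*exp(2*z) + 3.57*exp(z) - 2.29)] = (13.7852*exp(z) + 8.6037)*exp(z)/(2.86*exp(2*z) + 3.57*exp(z) - 2.29)^2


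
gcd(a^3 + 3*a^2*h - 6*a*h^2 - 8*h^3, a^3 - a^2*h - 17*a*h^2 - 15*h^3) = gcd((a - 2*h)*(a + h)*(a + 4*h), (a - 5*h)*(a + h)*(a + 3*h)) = a + h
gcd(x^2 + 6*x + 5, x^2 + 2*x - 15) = x + 5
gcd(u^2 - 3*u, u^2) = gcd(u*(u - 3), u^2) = u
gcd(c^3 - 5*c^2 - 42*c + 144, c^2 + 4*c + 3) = 1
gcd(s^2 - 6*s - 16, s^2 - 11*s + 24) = s - 8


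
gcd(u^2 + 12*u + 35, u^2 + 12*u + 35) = u^2 + 12*u + 35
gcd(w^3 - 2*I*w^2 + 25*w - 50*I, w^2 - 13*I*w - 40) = w - 5*I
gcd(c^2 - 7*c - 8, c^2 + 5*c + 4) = c + 1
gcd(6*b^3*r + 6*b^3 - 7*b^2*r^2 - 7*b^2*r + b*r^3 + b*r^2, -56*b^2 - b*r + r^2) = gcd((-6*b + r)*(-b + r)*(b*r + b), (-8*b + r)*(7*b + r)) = 1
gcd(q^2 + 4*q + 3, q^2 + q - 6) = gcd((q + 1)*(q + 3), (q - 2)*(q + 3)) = q + 3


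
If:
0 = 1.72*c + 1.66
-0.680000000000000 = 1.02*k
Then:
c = -0.97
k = -0.67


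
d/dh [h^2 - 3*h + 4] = 2*h - 3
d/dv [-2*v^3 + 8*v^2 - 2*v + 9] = -6*v^2 + 16*v - 2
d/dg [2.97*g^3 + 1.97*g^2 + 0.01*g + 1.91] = 8.91*g^2 + 3.94*g + 0.01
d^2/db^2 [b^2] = 2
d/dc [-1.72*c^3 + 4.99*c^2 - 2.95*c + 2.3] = -5.16*c^2 + 9.98*c - 2.95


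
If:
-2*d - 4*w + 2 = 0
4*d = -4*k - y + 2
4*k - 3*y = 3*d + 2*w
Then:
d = 1/6 - 2*y/3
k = 5*y/12 + 1/3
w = y/3 + 5/12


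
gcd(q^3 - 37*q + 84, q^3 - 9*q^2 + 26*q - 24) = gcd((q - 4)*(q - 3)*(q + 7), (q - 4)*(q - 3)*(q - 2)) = q^2 - 7*q + 12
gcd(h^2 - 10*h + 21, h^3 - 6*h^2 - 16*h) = 1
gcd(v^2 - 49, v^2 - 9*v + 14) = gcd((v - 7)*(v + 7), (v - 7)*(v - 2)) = v - 7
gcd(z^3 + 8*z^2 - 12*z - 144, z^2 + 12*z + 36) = z^2 + 12*z + 36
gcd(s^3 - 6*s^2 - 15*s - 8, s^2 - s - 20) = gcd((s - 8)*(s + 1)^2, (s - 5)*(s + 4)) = 1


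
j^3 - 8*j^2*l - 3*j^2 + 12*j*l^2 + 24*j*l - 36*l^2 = (j - 3)*(j - 6*l)*(j - 2*l)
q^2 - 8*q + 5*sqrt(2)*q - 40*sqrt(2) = (q - 8)*(q + 5*sqrt(2))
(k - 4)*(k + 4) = k^2 - 16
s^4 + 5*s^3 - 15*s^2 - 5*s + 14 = (s - 2)*(s - 1)*(s + 1)*(s + 7)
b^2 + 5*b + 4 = (b + 1)*(b + 4)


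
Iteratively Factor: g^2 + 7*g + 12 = (g + 4)*(g + 3)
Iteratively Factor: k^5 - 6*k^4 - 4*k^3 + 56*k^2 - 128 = (k + 2)*(k^4 - 8*k^3 + 12*k^2 + 32*k - 64) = (k - 4)*(k + 2)*(k^3 - 4*k^2 - 4*k + 16) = (k - 4)*(k - 2)*(k + 2)*(k^2 - 2*k - 8) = (k - 4)*(k - 2)*(k + 2)^2*(k - 4)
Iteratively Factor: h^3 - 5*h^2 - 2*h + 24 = (h - 3)*(h^2 - 2*h - 8) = (h - 4)*(h - 3)*(h + 2)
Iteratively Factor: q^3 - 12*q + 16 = (q - 2)*(q^2 + 2*q - 8) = (q - 2)^2*(q + 4)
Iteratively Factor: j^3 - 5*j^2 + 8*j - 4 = (j - 2)*(j^2 - 3*j + 2) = (j - 2)^2*(j - 1)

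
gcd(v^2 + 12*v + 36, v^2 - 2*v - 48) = v + 6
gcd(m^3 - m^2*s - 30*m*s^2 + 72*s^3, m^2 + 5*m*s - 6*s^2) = m + 6*s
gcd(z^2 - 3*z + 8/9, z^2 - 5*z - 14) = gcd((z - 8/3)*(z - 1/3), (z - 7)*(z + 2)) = 1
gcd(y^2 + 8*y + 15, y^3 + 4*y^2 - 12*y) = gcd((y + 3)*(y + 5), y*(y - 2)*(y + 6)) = 1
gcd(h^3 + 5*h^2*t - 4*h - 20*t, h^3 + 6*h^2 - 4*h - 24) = h^2 - 4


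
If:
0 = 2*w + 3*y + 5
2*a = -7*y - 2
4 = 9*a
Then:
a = 4/9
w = -79/42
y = -26/63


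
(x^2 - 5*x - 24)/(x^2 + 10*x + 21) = (x - 8)/(x + 7)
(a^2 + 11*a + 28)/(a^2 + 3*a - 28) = (a + 4)/(a - 4)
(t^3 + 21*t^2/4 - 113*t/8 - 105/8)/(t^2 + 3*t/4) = t + 9/2 - 35/(2*t)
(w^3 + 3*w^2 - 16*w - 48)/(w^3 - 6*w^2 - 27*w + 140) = (w^2 + 7*w + 12)/(w^2 - 2*w - 35)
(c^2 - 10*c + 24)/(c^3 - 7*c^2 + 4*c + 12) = (c - 4)/(c^2 - c - 2)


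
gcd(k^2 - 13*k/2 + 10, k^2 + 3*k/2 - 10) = k - 5/2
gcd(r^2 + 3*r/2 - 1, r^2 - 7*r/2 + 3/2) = r - 1/2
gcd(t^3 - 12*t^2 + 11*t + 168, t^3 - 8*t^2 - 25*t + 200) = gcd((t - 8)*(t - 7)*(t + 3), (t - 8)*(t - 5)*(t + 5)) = t - 8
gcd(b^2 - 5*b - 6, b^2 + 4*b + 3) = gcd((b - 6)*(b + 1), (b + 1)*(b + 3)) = b + 1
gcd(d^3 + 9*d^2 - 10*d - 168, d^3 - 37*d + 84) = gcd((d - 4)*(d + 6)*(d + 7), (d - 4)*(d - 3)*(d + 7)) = d^2 + 3*d - 28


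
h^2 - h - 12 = (h - 4)*(h + 3)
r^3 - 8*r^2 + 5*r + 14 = (r - 7)*(r - 2)*(r + 1)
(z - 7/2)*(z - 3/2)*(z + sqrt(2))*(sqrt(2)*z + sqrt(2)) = sqrt(2)*z^4 - 4*sqrt(2)*z^3 + 2*z^3 - 8*z^2 + sqrt(2)*z^2/4 + z/2 + 21*sqrt(2)*z/4 + 21/2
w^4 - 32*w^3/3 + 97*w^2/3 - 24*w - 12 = (w - 6)*(w - 3)*(w - 2)*(w + 1/3)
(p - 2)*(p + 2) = p^2 - 4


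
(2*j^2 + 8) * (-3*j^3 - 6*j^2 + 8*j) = -6*j^5 - 12*j^4 - 8*j^3 - 48*j^2 + 64*j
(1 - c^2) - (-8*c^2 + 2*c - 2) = 7*c^2 - 2*c + 3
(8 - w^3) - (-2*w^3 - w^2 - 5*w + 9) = w^3 + w^2 + 5*w - 1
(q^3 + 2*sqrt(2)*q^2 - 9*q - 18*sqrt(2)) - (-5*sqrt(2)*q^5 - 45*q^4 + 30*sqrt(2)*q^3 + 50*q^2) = 5*sqrt(2)*q^5 + 45*q^4 - 30*sqrt(2)*q^3 + q^3 - 50*q^2 + 2*sqrt(2)*q^2 - 9*q - 18*sqrt(2)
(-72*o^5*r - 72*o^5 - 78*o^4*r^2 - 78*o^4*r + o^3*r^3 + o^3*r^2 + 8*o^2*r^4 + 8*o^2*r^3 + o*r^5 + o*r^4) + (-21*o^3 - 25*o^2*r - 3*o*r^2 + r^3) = -72*o^5*r - 72*o^5 - 78*o^4*r^2 - 78*o^4*r + o^3*r^3 + o^3*r^2 - 21*o^3 + 8*o^2*r^4 + 8*o^2*r^3 - 25*o^2*r + o*r^5 + o*r^4 - 3*o*r^2 + r^3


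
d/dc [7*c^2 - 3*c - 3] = 14*c - 3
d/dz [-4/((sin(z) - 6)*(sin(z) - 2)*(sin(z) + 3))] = 4*(3*sin(z)^2 - 10*sin(z) - 12)*cos(z)/((sin(z) - 6)^2*(sin(z) - 2)^2*(sin(z) + 3)^2)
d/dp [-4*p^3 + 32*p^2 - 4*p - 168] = -12*p^2 + 64*p - 4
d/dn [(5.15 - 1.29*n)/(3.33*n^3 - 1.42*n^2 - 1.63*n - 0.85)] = (8.5914*n^3 - 53.2803*n^2 + 14.626*n + 9.491)/(11.0889*n^6 - 9.4572*n^5 - 8.8394*n^4 - 1.0318*n^3 + 5.0709*n^2 + 2.771*n + 0.7225)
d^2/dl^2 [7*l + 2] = 0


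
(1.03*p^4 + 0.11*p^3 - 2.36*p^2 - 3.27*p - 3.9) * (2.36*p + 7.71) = 2.4308*p^5 + 8.2009*p^4 - 4.7215*p^3 - 25.9128*p^2 - 34.4157*p - 30.069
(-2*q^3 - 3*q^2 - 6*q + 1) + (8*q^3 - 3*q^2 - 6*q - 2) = 6*q^3 - 6*q^2 - 12*q - 1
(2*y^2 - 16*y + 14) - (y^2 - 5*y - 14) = y^2 - 11*y + 28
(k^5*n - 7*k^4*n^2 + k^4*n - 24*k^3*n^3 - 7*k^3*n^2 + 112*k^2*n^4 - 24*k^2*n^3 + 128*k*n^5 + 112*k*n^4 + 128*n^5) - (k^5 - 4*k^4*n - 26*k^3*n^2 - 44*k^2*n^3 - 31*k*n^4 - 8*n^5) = k^5*n - k^5 - 7*k^4*n^2 + 5*k^4*n - 24*k^3*n^3 + 19*k^3*n^2 + 112*k^2*n^4 + 20*k^2*n^3 + 128*k*n^5 + 143*k*n^4 + 136*n^5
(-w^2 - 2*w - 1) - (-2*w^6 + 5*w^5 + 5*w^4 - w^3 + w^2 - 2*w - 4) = 2*w^6 - 5*w^5 - 5*w^4 + w^3 - 2*w^2 + 3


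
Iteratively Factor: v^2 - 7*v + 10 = (v - 2)*(v - 5)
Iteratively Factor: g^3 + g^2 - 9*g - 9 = (g + 3)*(g^2 - 2*g - 3) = (g - 3)*(g + 3)*(g + 1)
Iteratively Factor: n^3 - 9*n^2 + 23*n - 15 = (n - 1)*(n^2 - 8*n + 15) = (n - 5)*(n - 1)*(n - 3)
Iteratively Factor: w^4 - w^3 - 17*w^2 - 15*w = (w + 1)*(w^3 - 2*w^2 - 15*w) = (w + 1)*(w + 3)*(w^2 - 5*w) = (w - 5)*(w + 1)*(w + 3)*(w)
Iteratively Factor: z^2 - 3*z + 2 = (z - 2)*(z - 1)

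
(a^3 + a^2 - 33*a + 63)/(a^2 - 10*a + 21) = (a^2 + 4*a - 21)/(a - 7)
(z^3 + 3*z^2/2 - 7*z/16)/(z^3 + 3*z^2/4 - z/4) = (z + 7/4)/(z + 1)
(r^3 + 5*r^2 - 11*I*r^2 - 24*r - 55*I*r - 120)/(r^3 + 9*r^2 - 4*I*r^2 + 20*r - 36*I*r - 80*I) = (r^2 - 11*I*r - 24)/(r^2 + 4*r*(1 - I) - 16*I)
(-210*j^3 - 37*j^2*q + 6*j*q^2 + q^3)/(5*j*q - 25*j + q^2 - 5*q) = (-42*j^2 + j*q + q^2)/(q - 5)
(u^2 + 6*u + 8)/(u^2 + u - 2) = (u + 4)/(u - 1)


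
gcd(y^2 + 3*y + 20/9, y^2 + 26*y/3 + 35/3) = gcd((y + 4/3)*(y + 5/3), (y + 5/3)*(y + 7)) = y + 5/3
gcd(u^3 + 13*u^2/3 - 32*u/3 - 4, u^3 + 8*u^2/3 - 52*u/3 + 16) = u^2 + 4*u - 12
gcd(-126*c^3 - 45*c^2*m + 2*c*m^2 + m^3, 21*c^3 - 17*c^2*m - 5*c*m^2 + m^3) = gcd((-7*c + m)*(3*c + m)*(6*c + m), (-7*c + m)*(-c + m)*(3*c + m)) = 21*c^2 + 4*c*m - m^2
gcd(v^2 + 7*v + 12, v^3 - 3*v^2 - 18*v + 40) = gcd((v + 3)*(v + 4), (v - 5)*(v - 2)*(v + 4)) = v + 4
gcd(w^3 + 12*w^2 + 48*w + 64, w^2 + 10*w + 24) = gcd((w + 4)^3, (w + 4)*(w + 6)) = w + 4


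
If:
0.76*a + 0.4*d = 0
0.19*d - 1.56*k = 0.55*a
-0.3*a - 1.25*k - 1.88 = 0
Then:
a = 4.37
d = -8.31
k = -2.55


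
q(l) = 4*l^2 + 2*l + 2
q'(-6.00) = -46.00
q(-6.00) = 134.00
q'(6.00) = 50.00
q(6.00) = 158.00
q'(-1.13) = -7.04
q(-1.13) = 4.85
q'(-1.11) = -6.88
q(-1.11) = 4.71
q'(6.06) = 50.48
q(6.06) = 161.01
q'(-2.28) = -16.24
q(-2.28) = 18.23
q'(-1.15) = -7.20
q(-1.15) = 4.99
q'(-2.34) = -16.72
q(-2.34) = 19.22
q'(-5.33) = -40.64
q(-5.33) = 104.98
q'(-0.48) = -1.84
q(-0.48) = 1.96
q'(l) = 8*l + 2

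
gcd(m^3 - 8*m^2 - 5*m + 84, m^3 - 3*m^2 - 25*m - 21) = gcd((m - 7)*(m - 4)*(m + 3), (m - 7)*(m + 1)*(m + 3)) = m^2 - 4*m - 21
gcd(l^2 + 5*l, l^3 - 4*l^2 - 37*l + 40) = l + 5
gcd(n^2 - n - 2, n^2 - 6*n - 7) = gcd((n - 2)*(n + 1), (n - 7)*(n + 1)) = n + 1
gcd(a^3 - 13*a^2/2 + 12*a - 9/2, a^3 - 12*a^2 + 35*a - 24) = a - 3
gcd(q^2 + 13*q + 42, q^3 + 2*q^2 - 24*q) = q + 6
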